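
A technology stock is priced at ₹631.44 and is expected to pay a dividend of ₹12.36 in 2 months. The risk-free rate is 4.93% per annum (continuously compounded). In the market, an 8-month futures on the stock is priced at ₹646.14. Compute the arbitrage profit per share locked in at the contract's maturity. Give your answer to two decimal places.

₹6.27 per share

PV(dividends) I = 12.36·e^(−0.0493·2/12) = 12.2589
Fair futures F* = (S − I)·e^(rT) = (631.44 − 12.2589)·e^0.032867 = 619.1811 × 1.033413 = 639.8698
Market ₹646.14 > fair 639.8698: forward overpriced → cash-and-carry (borrow at r, buy the stock and collect the dividends, short the forward).
Profit at T = |F_mkt − F*| = |646.14 − 639.8698| = ₹6.27 per share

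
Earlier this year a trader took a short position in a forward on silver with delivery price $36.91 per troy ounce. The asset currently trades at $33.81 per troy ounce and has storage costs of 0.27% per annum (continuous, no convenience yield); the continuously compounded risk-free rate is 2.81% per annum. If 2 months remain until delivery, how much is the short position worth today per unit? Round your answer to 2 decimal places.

$2.91 per troy ounce

Current fair forward for the remaining 2 months: F = S·e^((r + u)·T), (r + u) = 0.0281 + 0.0027 = 0.0308
F = 33.81 · e^(0.0308 × 2/12) = 33.81 × 1.005147 = 33.9840
Value of long forward = (F − K)·e^(−rT) = (33.9840 − 36.91) · e^(−0.0281·2/12)
= -2.9260 × 0.995328 = -2.91
Short position value = −(long value) = $2.91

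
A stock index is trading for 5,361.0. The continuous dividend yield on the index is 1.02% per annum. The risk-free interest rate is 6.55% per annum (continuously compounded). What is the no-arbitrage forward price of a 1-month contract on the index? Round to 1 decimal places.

F = S·e^((r − q)T) = 5361.0 · e^((0.0655 − 0.0102) × 1/12)
= 5361.0 · e^0.004608 = 5361.0 × 1.004619
F = 5,385.8

5,385.8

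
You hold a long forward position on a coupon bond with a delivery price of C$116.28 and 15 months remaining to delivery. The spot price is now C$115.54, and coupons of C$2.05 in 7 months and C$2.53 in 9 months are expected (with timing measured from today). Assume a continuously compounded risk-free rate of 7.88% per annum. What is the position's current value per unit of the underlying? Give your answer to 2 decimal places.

PV(remaining coupons) I = 2.05·e^(−0.0788·7/12) + 2.53·e^(−0.0788·9/12) = 4.3427
Current forward F = (S − I)·e^(rT) = (115.54 − 4.3427)·e^(0.0788·15/12) = 111.1973 × 1.103514 = 122.7078
Value (long) = (F − K)·e^(−rT) = (122.7078 − 116.28) × 0.906196 = 5.8248
Value = C$5.82

C$5.82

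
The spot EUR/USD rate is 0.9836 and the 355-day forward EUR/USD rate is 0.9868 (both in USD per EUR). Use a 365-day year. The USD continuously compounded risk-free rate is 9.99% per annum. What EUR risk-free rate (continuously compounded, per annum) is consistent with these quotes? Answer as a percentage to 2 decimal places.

9.66%

F = S·e^((r_USD − r_EUR)T) ⇒ r_EUR = r_USD − ln(F/S)/T
ln(0.9868/0.9836) = 0.003248; /(355/365) = 0.003339
r_EUR = 0.0999 − 0.003339 = 0.096561
r_EUR = 9.66%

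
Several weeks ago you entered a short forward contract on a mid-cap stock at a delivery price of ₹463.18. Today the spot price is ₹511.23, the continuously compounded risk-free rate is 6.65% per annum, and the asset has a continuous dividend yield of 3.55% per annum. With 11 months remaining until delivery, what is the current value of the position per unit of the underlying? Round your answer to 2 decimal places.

-₹59.07

Current fair forward for the remaining 11 months: F = S·e^((r − q)·T), (r − q) = 0.0665 − 0.0355 = 0.0310
F = 511.23 · e^(0.0310 × 11/12) = 511.23 × 1.028824 = 525.9657
Value of long forward = (F − K)·e^(−rT) = (525.9657 − 463.18) · e^(−0.0665·11/12)
= 62.7857 × 0.940862 = 59.07
Short position value = −(long value) = -₹59.07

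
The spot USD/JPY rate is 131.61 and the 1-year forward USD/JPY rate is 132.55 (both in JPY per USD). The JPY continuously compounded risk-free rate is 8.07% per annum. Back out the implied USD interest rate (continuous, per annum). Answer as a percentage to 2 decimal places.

F = S·e^((r_JPY − r_USD)T) ⇒ r_USD = r_JPY − ln(F/S)/T
ln(132.55/131.61) = 0.007117; /(12/12) = 0.007117
r_USD = 0.0807 − 0.007117 = 0.073583
r_USD = 7.36%

7.36%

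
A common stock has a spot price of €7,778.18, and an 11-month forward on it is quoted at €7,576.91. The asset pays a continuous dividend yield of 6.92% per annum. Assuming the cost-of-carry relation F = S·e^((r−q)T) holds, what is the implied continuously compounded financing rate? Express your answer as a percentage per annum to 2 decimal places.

4.06%

From F = S·e^((r−q)T): (r − q) = ln(F/S)/T
ln(7576.91/7778.18) = ln(0.974124) = -0.026217
(r − q) = -0.026217 / (11/12) = -0.028600
r = ln(F/S)/T + q = -0.028600 + 0.0692 = 0.040600
r = 4.06%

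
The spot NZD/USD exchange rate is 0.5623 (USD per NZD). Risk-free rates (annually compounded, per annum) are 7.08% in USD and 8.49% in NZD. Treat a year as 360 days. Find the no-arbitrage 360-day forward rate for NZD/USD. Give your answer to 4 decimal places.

By covered interest parity, F = S · (1+r_USD)^T / (1+r_NZD)^T
= 0.5623 × 1.070800 / 1.084900 = 0.5623 × 0.987003
F = 0.5550 USD per NZD

0.5550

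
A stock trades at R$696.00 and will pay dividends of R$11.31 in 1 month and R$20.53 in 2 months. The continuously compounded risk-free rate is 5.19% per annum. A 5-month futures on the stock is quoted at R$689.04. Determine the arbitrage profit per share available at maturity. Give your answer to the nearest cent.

PV(dividends) I = 11.31·e^(−0.0519·1/12) + 20.53·e^(−0.0519·2/12) = 31.6144
Fair futures F* = (S − I)·e^(rT) = (696.00 − 31.6144)·e^0.021625 = 664.3856 × 1.021861 = 678.9097
Market R$689.04 > fair 678.9097: forward overpriced → cash-and-carry (borrow at r, buy the stock and collect the dividends, short the forward).
Profit at T = |F_mkt − F*| = |689.04 − 678.9097| = R$10.13 per share

R$10.13 per share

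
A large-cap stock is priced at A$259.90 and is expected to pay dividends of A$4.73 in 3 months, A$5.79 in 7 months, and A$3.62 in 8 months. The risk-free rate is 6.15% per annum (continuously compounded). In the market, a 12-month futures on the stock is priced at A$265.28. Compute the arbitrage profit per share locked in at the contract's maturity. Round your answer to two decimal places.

A$3.48 per share

PV(dividends) I = 4.73·e^(−0.0615·3/12) + 5.79·e^(−0.0615·7/12) + 3.62·e^(−0.0615·8/12) = 13.7184
Fair futures F* = (S − I)·e^(rT) = (259.90 − 13.7184)·e^0.061500 = 246.1816 × 1.063430 = 261.7969
Market A$265.28 > fair 261.7969: forward overpriced → cash-and-carry (borrow at r, buy the stock and collect the dividends, short the forward).
Profit at T = |F_mkt − F*| = |265.28 − 261.7969| = A$3.48 per share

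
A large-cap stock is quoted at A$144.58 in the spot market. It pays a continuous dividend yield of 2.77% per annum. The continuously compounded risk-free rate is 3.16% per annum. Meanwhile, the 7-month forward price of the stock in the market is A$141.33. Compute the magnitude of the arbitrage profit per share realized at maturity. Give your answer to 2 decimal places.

Fair forward: F* = S·e^(carry·T), with carry = (r − q) = 0.0316 − 0.0277 = 0.0039
F* = 144.58 · e^(0.0039 × 7/12) = 144.58 · e^0.002275 = 144.58 × 1.002278 = A$144.9094
Market A$141.33 < fair A$144.9094: forward underpriced → reverse cash-and-carry (short spot, go long the forward).
At maturity, profit = |F_mkt − F*| = |141.33 − 144.9094| = A$3.58 per share

A$3.58 per share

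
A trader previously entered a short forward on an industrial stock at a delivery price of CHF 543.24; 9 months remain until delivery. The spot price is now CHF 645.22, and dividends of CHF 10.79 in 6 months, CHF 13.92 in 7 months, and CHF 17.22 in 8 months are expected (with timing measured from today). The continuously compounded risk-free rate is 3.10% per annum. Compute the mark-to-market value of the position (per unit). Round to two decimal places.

PV(remaining dividends) I = 10.79·e^(−0.0310·6/12) + 13.92·e^(−0.0310·7/12) + 17.22·e^(−0.0310·8/12) = 41.1624
Current forward F = (S − I)·e^(rT) = (645.22 − 41.1624)·e^(0.0310·9/12) = 604.0576 × 1.023522 = 618.2662
Value (long) = (F − K)·e^(−rT) = (618.2662 − 543.24) × 0.977018 = 73.3019
Short position value = −(long value) = -CHF 73.30

-CHF 73.30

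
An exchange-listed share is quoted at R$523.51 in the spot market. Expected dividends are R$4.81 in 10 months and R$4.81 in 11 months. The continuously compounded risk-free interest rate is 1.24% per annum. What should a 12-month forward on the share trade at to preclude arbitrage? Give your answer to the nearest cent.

R$520.41

PV(dividends) I = 4.81·e^(−0.0124·10/12) + 4.81·e^(−0.0124·11/12)
I = 4.7606 + 4.7556 = 9.5162
F = (S − I)·e^(rT) = (523.51 − 9.5162) · e^(0.0124·12/12)
= 513.9938 · e^0.012400 = 513.9938 × 1.012477 = R$520.41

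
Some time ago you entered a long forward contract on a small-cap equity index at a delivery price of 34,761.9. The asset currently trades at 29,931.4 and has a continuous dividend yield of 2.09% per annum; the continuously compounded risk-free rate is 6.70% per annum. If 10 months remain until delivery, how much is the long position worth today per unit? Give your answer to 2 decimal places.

Current fair forward for the remaining 10 months: F = S·e^((r − q)·T), (r − q) = 0.0670 − 0.0209 = 0.0461
F = 29931.4 · e^(0.0461 × 10/12) = 29931.4 × 1.03916413 = 31103.6372
Value of long forward = (F − K)·e^(−rT) = (31103.6372 − 34761.9) · e^(−0.0670·10/12)
= -3658.2628 × 0.94569674 = -3459.61

-3459.61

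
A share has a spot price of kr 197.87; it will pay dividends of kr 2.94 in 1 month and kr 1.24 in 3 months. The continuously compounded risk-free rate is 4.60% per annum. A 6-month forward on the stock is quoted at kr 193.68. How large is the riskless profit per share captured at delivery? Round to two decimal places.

PV(dividends) I = 2.94·e^(−0.0460·1/12) + 1.24·e^(−0.0460·3/12) = 4.1546
Fair forward F* = (S − I)·e^(rT) = (197.87 − 4.1546)·e^0.023000 = 193.7154 × 1.023267 = 198.2226
Market kr 193.68 < fair 198.2226: forward underpriced → reverse cash-and-carry (short the stock, invest proceeds at r, pay the dividends, go long the forward).
Profit at T = |F_mkt − F*| = |193.68 − 198.2226| = kr 4.54 per share

kr 4.54 per share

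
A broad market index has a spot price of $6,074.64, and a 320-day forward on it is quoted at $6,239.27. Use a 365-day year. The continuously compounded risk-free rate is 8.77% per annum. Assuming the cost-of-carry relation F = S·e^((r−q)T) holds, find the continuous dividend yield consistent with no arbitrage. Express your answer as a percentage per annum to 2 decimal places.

From F = S·e^((r−q)T): (r − q) = ln(F/S)/T
ln(6239.27/6074.64) = ln(1.027101) = 0.026740
(r − q) = 0.026740 / (320/365) = 0.030500
q = r − ln(F/S)/T = 0.0877 − 0.030500 = 0.057200
q = 5.72%

5.72%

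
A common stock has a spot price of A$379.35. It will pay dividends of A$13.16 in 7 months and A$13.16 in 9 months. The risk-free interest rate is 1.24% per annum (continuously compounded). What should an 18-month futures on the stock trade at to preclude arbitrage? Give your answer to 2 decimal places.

PV(dividends) I = 13.16·e^(−0.0124·7/12) + 13.16·e^(−0.0124·9/12)
I = 13.0652 + 13.0382 = 26.1034
F = (S − I)·e^(rT) = (379.35 − 26.1034) · e^(0.0124·18/12)
= 353.2466 · e^0.018600 = 353.2466 × 1.018774 = A$359.88

A$359.88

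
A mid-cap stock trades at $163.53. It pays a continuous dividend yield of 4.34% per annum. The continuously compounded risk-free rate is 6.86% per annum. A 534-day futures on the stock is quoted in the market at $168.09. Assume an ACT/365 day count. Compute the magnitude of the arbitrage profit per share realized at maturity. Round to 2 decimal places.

Fair futures: F* = S·e^(carry·T), with carry = (r − q) = 0.0686 − 0.0434 = 0.0252
F* = 163.53 · e^(0.0252 × 534/365) = 163.53 · e^0.036868 = 163.53 × 1.037556 = $169.6715
Market $168.09 < fair $169.6715: forward underpriced → reverse cash-and-carry (short spot, go long the forward).
At maturity, profit = |F_mkt − F*| = |168.09 − 169.6715| = $1.58 per share

$1.58 per share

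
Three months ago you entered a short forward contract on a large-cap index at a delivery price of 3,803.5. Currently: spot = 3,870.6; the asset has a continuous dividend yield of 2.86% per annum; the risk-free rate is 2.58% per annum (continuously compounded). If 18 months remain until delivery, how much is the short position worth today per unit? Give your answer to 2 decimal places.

-48.95

Current fair forward for the remaining 18 months: F = S·e^((r − q)·T), (r − q) = 0.0258 − 0.0286 = -0.0028
F = 3870.6 · e^(-0.0028 × 18/12) = 3870.6 × 0.99580881 = 3854.3776
Value of long forward = (F − K)·e^(−rT) = (3854.3776 − 3803.5) · e^(−0.0258·18/12)
= 50.8776 × 0.96203928 = 48.95
Short position value = −(long value) = -48.95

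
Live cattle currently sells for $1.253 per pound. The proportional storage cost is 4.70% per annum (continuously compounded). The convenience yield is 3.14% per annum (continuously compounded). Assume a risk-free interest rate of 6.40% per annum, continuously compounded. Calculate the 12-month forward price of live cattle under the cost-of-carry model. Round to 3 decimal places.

$1.357 per pound

Net carry = r + u − y = 0.0640 + 0.0470 − 0.0314 = 0.0796
F = S·e^((r+u−y)T) = 1.253 · e^(0.0796 × 12/12) = 1.253 · e^0.079600
= 1.253 × 1.082854 = $1.357 per pound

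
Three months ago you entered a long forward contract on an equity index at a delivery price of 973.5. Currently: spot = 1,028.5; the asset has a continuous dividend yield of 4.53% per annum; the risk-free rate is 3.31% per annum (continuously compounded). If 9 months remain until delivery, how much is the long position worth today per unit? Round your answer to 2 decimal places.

Current fair forward for the remaining 9 months: F = S·e^((r − q)·T), (r − q) = 0.0331 − 0.0453 = -0.0122
F = 1028.5 · e^(-0.0122 × 9/12) = 1028.5 × 0.99089173 = 1019.1321
Value of long forward = (F − K)·e^(−rT) = (1019.1321 − 973.5) · e^(−0.0331·9/12)
= 45.6321 × 0.97548061 = 44.51

44.51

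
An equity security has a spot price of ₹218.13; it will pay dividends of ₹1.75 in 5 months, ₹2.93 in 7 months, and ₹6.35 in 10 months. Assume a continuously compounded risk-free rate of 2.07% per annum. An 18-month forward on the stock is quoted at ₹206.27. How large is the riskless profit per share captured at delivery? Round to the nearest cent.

₹7.53 per share

PV(dividends) I = 1.75·e^(−0.0207·5/12) + 2.93·e^(−0.0207·7/12) + 6.35·e^(−0.0207·10/12) = 10.8712
Fair forward F* = (S − I)·e^(rT) = (218.13 − 10.8712)·e^0.031050 = 207.2588 × 1.031537 = 213.7951
Market ₹206.27 < fair 213.7951: forward underpriced → reverse cash-and-carry (short the stock, invest proceeds at r, pay the dividends, go long the forward).
Profit at T = |F_mkt − F*| = |206.27 − 213.7951| = ₹7.53 per share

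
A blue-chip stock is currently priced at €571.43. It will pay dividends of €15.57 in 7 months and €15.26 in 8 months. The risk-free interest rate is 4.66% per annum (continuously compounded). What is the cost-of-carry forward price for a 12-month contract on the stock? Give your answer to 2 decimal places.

€567.31

PV(dividends) I = 15.57·e^(−0.0466·7/12) + 15.26·e^(−0.0466·8/12)
I = 15.1525 + 14.7932 = 29.9457
F = (S − I)·e^(rT) = (571.43 − 29.9457) · e^(0.0466·12/12)
= 541.4843 · e^0.046600 = 541.4843 × 1.047703 = €567.31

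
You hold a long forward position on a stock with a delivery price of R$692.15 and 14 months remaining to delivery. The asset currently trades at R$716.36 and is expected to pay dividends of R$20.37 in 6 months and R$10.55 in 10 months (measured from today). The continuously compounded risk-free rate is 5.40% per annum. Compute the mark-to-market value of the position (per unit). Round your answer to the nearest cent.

PV(remaining dividends) I = 20.37·e^(−0.0540·6/12) + 10.55·e^(−0.0540·10/12) = 29.9131
Current forward F = (S − I)·e^(rT) = (716.36 − 29.9131)·e^(0.0540·14/12) = 686.4469 × 1.065027 = 731.0845
Value (long) = (F − K)·e^(−rT) = (731.0845 − 692.15) × 0.938943 = 36.5573
Value = R$36.56

R$36.56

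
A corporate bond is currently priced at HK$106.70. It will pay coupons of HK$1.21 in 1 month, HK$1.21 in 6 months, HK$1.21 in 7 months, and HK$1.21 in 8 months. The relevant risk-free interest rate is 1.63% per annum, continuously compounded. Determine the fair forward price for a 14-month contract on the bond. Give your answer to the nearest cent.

HK$103.85

PV(coupons) I = 1.21·e^(−0.0163·1/12) + 1.21·e^(−0.0163·6/12) + 1.21·e^(−0.0163·7/12) + 1.21·e^(−0.0163·8/12)
I = 1.2084 + 1.2002 + 1.1985 + 1.1969 = 4.8040
F = (S − I)·e^(rT) = (106.70 − 4.8040) · e^(0.0163·14/12)
= 101.8960 · e^0.019017 = 101.8960 × 1.019199 = HK$103.85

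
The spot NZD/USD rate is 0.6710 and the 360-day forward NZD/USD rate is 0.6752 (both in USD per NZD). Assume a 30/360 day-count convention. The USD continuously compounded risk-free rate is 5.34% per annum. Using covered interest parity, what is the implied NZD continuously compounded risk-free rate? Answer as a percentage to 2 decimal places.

F = S·e^((r_USD − r_NZD)T) ⇒ r_NZD = r_USD − ln(F/S)/T
ln(0.6752/0.6710) = 0.006240; /(360/360) = 0.006240
r_NZD = 0.0534 − 0.006240 = 0.047160
r_NZD = 4.72%

4.72%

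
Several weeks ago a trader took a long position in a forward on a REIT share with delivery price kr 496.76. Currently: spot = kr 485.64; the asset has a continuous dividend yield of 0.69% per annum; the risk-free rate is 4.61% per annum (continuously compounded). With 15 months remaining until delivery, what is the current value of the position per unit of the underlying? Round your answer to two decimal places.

Current fair forward for the remaining 15 months: F = S·e^((r − q)·T), (r − q) = 0.0461 − 0.0069 = 0.0392
F = 485.64 · e^(0.0392 × 15/12) = 485.64 × 1.050220 = 510.0288
Value of long forward = (F − K)·e^(−rT) = (510.0288 − 496.76) · e^(−0.0461·15/12)
= 13.2688 × 0.944004 = 12.53

kr 12.53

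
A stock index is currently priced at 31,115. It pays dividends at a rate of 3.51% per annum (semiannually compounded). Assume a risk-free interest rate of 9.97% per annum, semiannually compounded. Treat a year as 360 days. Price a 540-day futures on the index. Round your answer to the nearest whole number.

34,173

F = S · (1+r/2)^(2T) / (1+q/2)^(2T)
= 31115 × 1.157129 / 1.053579 = 31115 × 1.098284
F = 34,173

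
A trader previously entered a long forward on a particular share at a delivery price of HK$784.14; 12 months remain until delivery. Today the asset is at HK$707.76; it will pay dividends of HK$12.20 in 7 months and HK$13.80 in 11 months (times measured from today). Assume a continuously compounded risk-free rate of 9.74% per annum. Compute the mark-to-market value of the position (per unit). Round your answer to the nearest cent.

PV(remaining dividends) I = 12.20·e^(−0.0974·7/12) + 13.80·e^(−0.0974·11/12) = 24.1475
Current forward F = (S − I)·e^(rT) = (707.76 − 24.1475)·e^(0.0974·12/12) = 683.6125 × 1.102301 = 753.5467
Value (long) = (F − K)·e^(−rT) = (753.5467 − 784.14) × 0.907193 = -27.7540
Value = -HK$27.75

-HK$27.75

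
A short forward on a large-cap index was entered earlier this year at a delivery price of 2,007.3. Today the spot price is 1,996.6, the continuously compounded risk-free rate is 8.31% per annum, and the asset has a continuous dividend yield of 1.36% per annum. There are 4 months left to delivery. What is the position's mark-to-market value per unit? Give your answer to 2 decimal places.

Current fair forward for the remaining 4 months: F = S·e^((r − q)·T), (r − q) = 0.0831 − 0.0136 = 0.0695
F = 1996.6 · e^(0.0695 × 4/12) = 1996.6 × 1.02343710 = 2043.3945
Value of long forward = (F − K)·e^(−rT) = (2043.3945 − 2007.3) · e^(−0.0831·4/12)
= 36.0945 × 0.97268013 = 35.11
Short position value = −(long value) = -35.11

-35.11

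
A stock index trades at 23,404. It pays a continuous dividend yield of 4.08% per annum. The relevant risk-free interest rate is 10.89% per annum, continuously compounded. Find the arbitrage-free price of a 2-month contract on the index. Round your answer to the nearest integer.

F = S·e^((r − q)T) = 23404 · e^((0.1089 − 0.0408) × 2/12)
= 23404 · e^0.011350 = 23404 × 1.011415
F = 23,671

23,671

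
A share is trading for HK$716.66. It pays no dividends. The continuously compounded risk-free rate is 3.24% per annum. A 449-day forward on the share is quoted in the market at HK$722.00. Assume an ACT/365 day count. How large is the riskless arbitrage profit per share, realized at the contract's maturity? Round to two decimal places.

HK$23.80 per share

Fair forward: F* = S·e^(carry·T), with carry = r = 0.0324
F* = 716.66 · e^(0.0324 × 449/365) = 716.66 · e^0.039856 = 716.66 × 1.040661 = HK$745.8001
Market HK$722.00 < fair HK$745.8001: forward underpriced → reverse cash-and-carry (short spot, go long the forward).
At maturity, profit = |F_mkt − F*| = |722.00 − 745.8001| = HK$23.80 per share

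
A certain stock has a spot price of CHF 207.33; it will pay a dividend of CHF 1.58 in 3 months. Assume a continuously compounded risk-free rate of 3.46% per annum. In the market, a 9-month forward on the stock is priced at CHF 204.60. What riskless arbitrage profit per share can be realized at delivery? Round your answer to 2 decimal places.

CHF 6.57 per share

PV(dividends) I = 1.58·e^(−0.0346·3/12) = 1.5664
Fair forward F* = (S − I)·e^(rT) = (207.33 − 1.5664)·e^0.025950 = 205.7636 × 1.026290 = 211.1731
Market CHF 204.60 < fair 211.1731: forward underpriced → reverse cash-and-carry (short the stock, invest proceeds at r, pay the dividends, go long the forward).
Profit at T = |F_mkt − F*| = |204.60 − 211.1731| = CHF 6.57 per share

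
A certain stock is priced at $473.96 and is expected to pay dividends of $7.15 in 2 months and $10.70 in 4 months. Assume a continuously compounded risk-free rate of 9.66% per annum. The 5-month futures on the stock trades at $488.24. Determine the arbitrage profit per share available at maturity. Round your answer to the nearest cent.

PV(dividends) I = 7.15·e^(−0.0966·2/12) + 10.70·e^(−0.0966·4/12) = 17.3968
Fair futures F* = (S − I)·e^(rT) = (473.96 − 17.3968)·e^0.040250 = 456.5632 × 1.041071 = 475.3147
Market $488.24 > fair 475.3147: forward overpriced → cash-and-carry (borrow at r, buy the stock and collect the dividends, short the forward).
Profit at T = |F_mkt − F*| = |488.24 − 475.3147| = $12.93 per share

$12.93 per share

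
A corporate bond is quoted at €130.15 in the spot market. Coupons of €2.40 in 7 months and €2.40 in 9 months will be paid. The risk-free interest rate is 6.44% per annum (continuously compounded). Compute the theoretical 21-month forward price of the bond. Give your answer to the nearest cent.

PV(coupons) I = 2.40·e^(−0.0644·7/12) + 2.40·e^(−0.0644·9/12)
I = 2.3115 + 2.2868 = 4.5983
F = (S − I)·e^(rT) = (130.15 − 4.5983) · e^(0.0644·21/12)
= 125.5517 · e^0.112700 = 125.5517 × 1.119296 = €140.53

€140.53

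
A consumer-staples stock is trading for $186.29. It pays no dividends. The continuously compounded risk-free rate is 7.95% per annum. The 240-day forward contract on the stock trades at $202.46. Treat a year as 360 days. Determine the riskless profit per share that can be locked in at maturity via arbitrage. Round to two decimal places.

$6.03 per share

Fair forward: F* = S·e^(carry·T), with carry = r = 0.0795
F* = 186.29 · e^(0.0795 × 240/360) = 186.29 · e^0.053000 = 186.29 × 1.054430 = $196.4298
Market $202.46 > fair $196.4298: forward overpriced → cash-and-carry (buy spot, short the forward).
At maturity, profit = |F_mkt − F*| = |202.46 − 196.4298| = $6.03 per share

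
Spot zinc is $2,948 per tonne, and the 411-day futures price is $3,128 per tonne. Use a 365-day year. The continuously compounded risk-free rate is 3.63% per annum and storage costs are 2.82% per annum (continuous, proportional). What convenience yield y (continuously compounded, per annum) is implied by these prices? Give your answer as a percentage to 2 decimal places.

F = S·e^((r+u−y)T) ⇒ (r+u−y) = ln(F/S)/T
ln(3128/2948) = 0.059267; /T ⇒ 0.052634
y = r + u − ln(F/S)/T = 0.0363 + 0.0282 − 0.052634 = 0.011866
y = 1.19%

1.19%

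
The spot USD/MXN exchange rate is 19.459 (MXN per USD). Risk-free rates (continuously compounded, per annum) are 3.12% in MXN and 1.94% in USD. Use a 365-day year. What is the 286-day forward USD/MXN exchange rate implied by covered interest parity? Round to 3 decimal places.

19.640

F = S·e^((r_MXN − r_USD)T) = 19.459 · e^((0.0312 − 0.0194) × 286/365)
= 19.459 · e^0.009246 = 19.459 × 1.009289
F = 19.640 MXN per USD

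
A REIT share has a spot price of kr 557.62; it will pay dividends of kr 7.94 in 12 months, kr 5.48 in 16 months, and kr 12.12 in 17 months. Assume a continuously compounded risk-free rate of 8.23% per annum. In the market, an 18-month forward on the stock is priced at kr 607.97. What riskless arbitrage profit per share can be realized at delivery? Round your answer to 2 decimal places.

kr 3.12 per share

PV(dividends) I = 7.94·e^(−0.0823·12/12) + 5.48·e^(−0.0823·16/12) + 12.12·e^(−0.0823·17/12) = 23.0094
Fair forward F* = (S − I)·e^(rT) = (557.62 − 23.0094)·e^0.123450 = 534.6106 × 1.131393 = 604.8547
Market kr 607.97 > fair 604.8547: forward overpriced → cash-and-carry (borrow at r, buy the stock and collect the dividends, short the forward).
Profit at T = |F_mkt − F*| = |607.97 − 604.8547| = kr 3.12 per share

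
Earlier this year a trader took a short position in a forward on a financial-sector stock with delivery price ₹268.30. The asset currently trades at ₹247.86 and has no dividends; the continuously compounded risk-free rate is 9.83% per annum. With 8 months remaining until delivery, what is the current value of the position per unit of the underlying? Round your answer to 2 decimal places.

₹3.42

Current fair forward for the remaining 8 months: F = S·e^(r·T), r = 0.0983
F = 247.86 · e^(0.0983 × 8/12) = 247.86 × 1.067728 = 264.6471
Value of long forward = (F − K)·e^(−rT) = (264.6471 − 268.30) · e^(−0.0983·8/12)
= -3.6529 × 0.936568 = -3.42
Short position value = −(long value) = ₹3.42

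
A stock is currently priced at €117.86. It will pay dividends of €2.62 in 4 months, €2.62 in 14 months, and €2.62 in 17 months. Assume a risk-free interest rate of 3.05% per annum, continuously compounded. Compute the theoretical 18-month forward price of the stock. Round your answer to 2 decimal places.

€115.39

PV(dividends) I = 2.62·e^(−0.0305·4/12) + 2.62·e^(−0.0305·14/12) + 2.62·e^(−0.0305·17/12)
I = 2.5935 + 2.5284 + 2.5092 = 7.6311
F = (S − I)·e^(rT) = (117.86 − 7.6311) · e^(0.0305·18/12)
= 110.2289 · e^0.045750 = 110.2289 × 1.046813 = €115.39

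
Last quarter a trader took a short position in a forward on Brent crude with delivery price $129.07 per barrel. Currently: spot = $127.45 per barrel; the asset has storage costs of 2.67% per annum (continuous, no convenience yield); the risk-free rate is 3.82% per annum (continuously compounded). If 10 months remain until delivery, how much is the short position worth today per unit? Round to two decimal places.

-$5.29 per barrel

Current fair forward for the remaining 10 months: F = S·e^((r + u)·T), (r + u) = 0.0382 + 0.0267 = 0.0649
F = 127.45 · e^(0.0649 × 10/12) = 127.45 × 1.055573 = 134.5328
Value of long forward = (F − K)·e^(−rT) = (134.5328 − 129.07) · e^(−0.0382·10/12)
= 5.4628 × 0.968668 = 5.29
Short position value = −(long value) = -$5.29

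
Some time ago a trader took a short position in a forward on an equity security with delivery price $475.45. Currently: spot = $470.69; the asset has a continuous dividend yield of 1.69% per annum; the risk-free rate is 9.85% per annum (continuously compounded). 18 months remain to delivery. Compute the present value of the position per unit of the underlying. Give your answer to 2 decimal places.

Current fair forward for the remaining 18 months: F = S·e^((r − q)·T), (r − q) = 0.0985 − 0.0169 = 0.0816
F = 470.69 · e^(0.0816 × 18/12) = 470.69 × 1.130206 = 531.9767
Value of long forward = (F − K)·e^(−rT) = (531.9767 − 475.45) · e^(−0.0985·18/12)
= 56.5267 × 0.862647 = 48.76
Short position value = −(long value) = -$48.76

-$48.76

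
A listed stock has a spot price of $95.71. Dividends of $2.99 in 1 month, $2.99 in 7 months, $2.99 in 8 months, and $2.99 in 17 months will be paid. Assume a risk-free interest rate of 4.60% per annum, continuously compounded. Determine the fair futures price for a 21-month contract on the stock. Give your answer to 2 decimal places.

PV(dividends) I = 2.99·e^(−0.0460·1/12) + 2.99·e^(−0.0460·7/12) + 2.99·e^(−0.0460·8/12) + 2.99·e^(−0.0460·17/12)
I = 2.9786 + 2.9108 + 2.8997 + 2.8014 = 11.5905
F = (S − I)·e^(rT) = (95.71 − 11.5905) · e^(0.0460·21/12)
= 84.1195 · e^0.080500 = 84.1195 × 1.083829 = $91.17

$91.17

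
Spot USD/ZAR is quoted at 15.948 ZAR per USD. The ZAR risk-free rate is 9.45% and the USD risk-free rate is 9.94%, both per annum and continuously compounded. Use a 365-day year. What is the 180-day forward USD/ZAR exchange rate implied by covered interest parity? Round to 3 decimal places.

F = S·e^((r_ZAR − r_USD)T) = 15.948 · e^((0.0945 − 0.0994) × 180/365)
= 15.948 · e^-0.002416 = 15.948 × 0.997587
F = 15.910 ZAR per USD

15.910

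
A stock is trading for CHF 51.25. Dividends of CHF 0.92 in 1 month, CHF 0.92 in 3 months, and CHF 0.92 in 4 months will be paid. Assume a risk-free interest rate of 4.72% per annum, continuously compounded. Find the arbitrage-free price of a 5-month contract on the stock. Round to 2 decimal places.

PV(dividends) I = 0.92·e^(−0.0472·1/12) + 0.92·e^(−0.0472·3/12) + 0.92·e^(−0.0472·4/12)
I = 0.9164 + 0.9092 + 0.9056 = 2.7312
F = (S − I)·e^(rT) = (51.25 − 2.7312) · e^(0.0472·5/12)
= 48.5188 · e^0.019667 = 48.5188 × 1.019862 = CHF 49.48

CHF 49.48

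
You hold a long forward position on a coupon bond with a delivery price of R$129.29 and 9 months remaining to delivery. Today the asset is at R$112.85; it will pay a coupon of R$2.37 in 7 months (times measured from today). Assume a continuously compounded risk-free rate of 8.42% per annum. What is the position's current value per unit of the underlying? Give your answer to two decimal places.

-R$10.78

PV(remaining coupons) I = 2.37·e^(−0.0842·7/12) = 2.2564
Current forward F = (S − I)·e^(rT) = (112.85 − 2.2564)·e^(0.0842·9/12) = 110.5936 × 1.065187 = 117.8029
Value (long) = (F − K)·e^(−rT) = (117.8029 − 129.29) × 0.938803 = -10.7841
Value = -R$10.78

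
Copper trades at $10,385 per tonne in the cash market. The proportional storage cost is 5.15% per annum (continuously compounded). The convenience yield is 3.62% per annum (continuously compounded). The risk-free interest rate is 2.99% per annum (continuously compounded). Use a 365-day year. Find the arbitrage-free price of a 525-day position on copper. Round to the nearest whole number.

Net carry = r + u − y = 0.0299 + 0.0515 − 0.0362 = 0.0452
F = S·e^((r+u−y)T) = 10385 · e^(0.0452 × 525/365) = 10385 · e^0.065014
= 10385 × 1.067174 = $11,083 per tonne

$11,083 per tonne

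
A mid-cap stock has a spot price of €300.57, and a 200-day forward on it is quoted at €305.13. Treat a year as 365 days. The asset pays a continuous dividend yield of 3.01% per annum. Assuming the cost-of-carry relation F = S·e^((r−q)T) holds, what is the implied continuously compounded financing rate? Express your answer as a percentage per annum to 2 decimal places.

5.76%

From F = S·e^((r−q)T): (r − q) = ln(F/S)/T
ln(305.13/300.57) = ln(1.015171) = 0.015057
(r − q) = 0.015057 / (200/365) = 0.027479
r = ln(F/S)/T + q = 0.027479 + 0.0301 = 0.057579
r = 5.76%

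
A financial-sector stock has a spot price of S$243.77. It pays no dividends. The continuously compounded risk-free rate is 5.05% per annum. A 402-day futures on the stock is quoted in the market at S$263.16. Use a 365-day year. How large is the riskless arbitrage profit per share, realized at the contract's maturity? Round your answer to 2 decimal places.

S$5.45 per share

Fair futures: F* = S·e^(carry·T), with carry = r = 0.0505
F* = 243.77 · e^(0.0505 × 402/365) = 243.77 · e^0.055619 = 243.77 × 1.057195 = S$257.7124
Market S$263.16 > fair S$257.7124: forward overpriced → cash-and-carry (buy spot, short the forward).
At maturity, profit = |F_mkt − F*| = |263.16 − 257.7124| = S$5.45 per share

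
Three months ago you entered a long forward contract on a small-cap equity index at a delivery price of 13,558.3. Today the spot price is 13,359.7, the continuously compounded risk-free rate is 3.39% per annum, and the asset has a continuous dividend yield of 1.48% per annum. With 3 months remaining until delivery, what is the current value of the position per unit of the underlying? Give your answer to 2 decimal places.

Current fair forward for the remaining 3 months: F = S·e^((r − q)·T), (r − q) = 0.0339 − 0.0148 = 0.0191
F = 13359.7 · e^(0.0191 × 3/12) = 13359.7 × 1.00478642 = 13423.6451
Value of long forward = (F − K)·e^(−rT) = (13423.6451 − 13558.3) · e^(−0.0339·3/12)
= -134.6549 × 0.99156081 = -133.52

-133.52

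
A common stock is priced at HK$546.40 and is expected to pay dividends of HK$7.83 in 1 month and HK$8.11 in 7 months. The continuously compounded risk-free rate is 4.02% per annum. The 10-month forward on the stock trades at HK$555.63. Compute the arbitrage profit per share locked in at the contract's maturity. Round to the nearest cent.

PV(dividends) I = 7.83·e^(−0.0402·1/12) + 8.11·e^(−0.0402·7/12) = 15.7258
Fair forward F* = (S − I)·e^(rT) = (546.40 − 15.7258)·e^0.033500 = 530.6742 × 1.034067 = 548.7527
Market HK$555.63 > fair 548.7527: forward overpriced → cash-and-carry (borrow at r, buy the stock and collect the dividends, short the forward).
Profit at T = |F_mkt − F*| = |555.63 − 548.7527| = HK$6.88 per share

HK$6.88 per share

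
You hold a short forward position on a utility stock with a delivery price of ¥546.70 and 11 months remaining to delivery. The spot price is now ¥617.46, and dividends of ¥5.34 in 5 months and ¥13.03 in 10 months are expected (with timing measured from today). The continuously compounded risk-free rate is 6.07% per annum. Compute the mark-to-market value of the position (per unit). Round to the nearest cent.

-¥82.75

PV(remaining dividends) I = 5.34·e^(−0.0607·5/12) + 13.03·e^(−0.0607·10/12) = 17.5939
Current forward F = (S − I)·e^(rT) = (617.46 − 17.5939)·e^(0.0607·11/12) = 599.8661 × 1.057219 = 634.1898
Value (long) = (F − K)·e^(−rT) = (634.1898 − 546.70) × 0.945878 = 82.7547
Short position value = −(long value) = -¥82.75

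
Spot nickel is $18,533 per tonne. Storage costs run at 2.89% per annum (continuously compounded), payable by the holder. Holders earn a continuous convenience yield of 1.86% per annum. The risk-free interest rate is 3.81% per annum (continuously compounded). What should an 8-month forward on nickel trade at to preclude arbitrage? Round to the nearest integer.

$19,141 per tonne

Net carry = r + u − y = 0.0381 + 0.0289 − 0.0186 = 0.0484
F = S·e^((r+u−y)T) = 18533 · e^(0.0484 × 8/12) = 18533 · e^0.032267
= 18533 × 1.032793 = $19,141 per tonne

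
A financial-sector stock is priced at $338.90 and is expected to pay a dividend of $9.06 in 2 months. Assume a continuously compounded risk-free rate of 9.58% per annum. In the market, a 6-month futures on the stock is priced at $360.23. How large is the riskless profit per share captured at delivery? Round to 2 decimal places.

PV(dividends) I = 9.06·e^(−0.0958·2/12) = 8.9165
Fair futures F* = (S − I)·e^(rT) = (338.90 − 8.9165)·e^0.047900 = 329.9835 × 1.049066 = 346.1745
Market $360.23 > fair 346.1745: forward overpriced → cash-and-carry (borrow at r, buy the stock and collect the dividends, short the forward).
Profit at T = |F_mkt − F*| = |360.23 − 346.1745| = $14.06 per share

$14.06 per share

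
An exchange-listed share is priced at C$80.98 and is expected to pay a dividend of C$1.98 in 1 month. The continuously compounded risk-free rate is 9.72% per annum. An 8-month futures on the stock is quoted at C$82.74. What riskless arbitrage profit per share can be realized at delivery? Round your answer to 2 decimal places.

PV(dividends) I = 1.98·e^(−0.0972·1/12) = 1.9640
Fair futures F* = (S − I)·e^(rT) = (80.98 − 1.9640)·e^0.064800 = 79.0160 × 1.066946 = 84.3058
Market C$82.74 < fair 84.3058: forward underpriced → reverse cash-and-carry (short the stock, invest proceeds at r, pay the dividends, go long the forward).
Profit at T = |F_mkt − F*| = |82.74 − 84.3058| = C$1.57 per share

C$1.57 per share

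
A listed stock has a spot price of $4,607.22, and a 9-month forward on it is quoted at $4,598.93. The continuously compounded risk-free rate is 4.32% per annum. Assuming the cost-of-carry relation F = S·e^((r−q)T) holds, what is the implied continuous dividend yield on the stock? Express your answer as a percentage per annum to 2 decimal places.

From F = S·e^((r−q)T): (r − q) = ln(F/S)/T
ln(4598.93/4607.22) = ln(0.998201) = -0.001801
(r − q) = -0.001801 / (9/12) = -0.002401
q = r − ln(F/S)/T = 0.0432 + 0.002401 = 0.045601
q = 4.56%

4.56%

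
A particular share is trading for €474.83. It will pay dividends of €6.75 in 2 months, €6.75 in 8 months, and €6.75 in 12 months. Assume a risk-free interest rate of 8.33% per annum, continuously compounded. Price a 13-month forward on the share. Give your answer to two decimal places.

€498.60

PV(dividends) I = 6.75·e^(−0.0833·2/12) + 6.75·e^(−0.0833·8/12) + 6.75·e^(−0.0833·12/12)
I = 6.6569 + 6.3854 + 6.2105 = 19.2528
F = (S − I)·e^(rT) = (474.83 − 19.2528) · e^(0.0833·13/12)
= 455.5772 · e^0.090242 = 455.5772 × 1.094439 = €498.60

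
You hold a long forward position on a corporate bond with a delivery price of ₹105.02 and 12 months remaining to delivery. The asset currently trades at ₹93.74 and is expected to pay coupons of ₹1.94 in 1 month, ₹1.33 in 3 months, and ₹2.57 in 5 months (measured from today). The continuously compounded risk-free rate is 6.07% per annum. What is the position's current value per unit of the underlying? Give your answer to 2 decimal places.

PV(remaining coupons) I = 1.94·e^(−0.0607·1/12) + 1.33·e^(−0.0607·3/12) + 2.57·e^(−0.0607·5/12) = 5.7460
Current forward F = (S − I)·e^(rT) = (93.74 − 5.7460)·e^(0.0607·12/12) = 87.9940 × 1.062580 = 93.5007
Value (long) = (F − K)·e^(−rT) = (93.5007 − 105.02) × 0.941106 = -10.8409
Value = -₹10.84

-₹10.84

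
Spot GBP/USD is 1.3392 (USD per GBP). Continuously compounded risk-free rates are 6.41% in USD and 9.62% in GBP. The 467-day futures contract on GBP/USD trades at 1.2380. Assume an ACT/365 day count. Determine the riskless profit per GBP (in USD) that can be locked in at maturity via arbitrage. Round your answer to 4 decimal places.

0.0473 per GBP (in USD)

Fair futures: F* = S·e^(carry·T), with carry = (r_USD − r_GBP) = 0.0641 − 0.0962 = -0.0321
F* = 1.3392 · e^(-0.0321 × 467/365) = 1.3392 · e^-0.041070 = 1.3392 × 0.959762 = 1.2853
Market 1.2380 < fair 1.2853: forward underpriced → reverse cash-and-carry (short spot, go long the forward).
At maturity, profit = |F_mkt − F*| = |1.2380 − 1.2853| = 0.0473 per GBP (in USD)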